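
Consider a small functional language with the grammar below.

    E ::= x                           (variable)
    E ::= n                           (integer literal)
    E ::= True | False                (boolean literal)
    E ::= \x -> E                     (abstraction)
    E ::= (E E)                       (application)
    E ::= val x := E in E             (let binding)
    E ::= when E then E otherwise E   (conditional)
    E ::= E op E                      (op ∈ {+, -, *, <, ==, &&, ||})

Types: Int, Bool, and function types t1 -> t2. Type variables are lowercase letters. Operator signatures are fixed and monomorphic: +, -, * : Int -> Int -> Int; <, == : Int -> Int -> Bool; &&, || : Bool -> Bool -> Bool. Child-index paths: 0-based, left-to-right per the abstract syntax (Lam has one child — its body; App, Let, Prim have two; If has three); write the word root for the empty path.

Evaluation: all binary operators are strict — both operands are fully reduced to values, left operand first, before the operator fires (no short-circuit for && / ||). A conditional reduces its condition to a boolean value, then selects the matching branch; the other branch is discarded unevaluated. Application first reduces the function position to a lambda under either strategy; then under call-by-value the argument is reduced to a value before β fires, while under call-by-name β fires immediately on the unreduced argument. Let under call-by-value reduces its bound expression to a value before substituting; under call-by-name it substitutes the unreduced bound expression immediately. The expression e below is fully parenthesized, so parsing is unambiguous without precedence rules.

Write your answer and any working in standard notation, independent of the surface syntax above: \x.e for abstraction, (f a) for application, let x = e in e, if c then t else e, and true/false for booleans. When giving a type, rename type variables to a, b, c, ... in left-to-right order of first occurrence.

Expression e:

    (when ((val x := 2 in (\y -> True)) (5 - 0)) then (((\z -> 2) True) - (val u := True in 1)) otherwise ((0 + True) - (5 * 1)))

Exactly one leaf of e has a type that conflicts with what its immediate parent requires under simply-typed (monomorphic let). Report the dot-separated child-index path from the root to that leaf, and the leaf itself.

Answer: 2.0.1 : true

Trace:
let x : Int
\y._ : a -> Bool
  unify Int ~ Int
  unify Int ~ Int
  unify a -> Bool ~ Int -> b
  unify a ~ Int
  unify Bool ~ b
_ _ : Bool
  unify Bool ~ Bool
\z._ : c -> Int
  unify c -> Int ~ Bool -> d
  unify c ~ Bool
  unify Int ~ d
_ _ : Int
  unify Int ~ Int
let u : Bool
  unify Int ~ Int
  unify Int ~ Int
  unify Bool ~ Int
  FAIL: mismatch Bool ~ Int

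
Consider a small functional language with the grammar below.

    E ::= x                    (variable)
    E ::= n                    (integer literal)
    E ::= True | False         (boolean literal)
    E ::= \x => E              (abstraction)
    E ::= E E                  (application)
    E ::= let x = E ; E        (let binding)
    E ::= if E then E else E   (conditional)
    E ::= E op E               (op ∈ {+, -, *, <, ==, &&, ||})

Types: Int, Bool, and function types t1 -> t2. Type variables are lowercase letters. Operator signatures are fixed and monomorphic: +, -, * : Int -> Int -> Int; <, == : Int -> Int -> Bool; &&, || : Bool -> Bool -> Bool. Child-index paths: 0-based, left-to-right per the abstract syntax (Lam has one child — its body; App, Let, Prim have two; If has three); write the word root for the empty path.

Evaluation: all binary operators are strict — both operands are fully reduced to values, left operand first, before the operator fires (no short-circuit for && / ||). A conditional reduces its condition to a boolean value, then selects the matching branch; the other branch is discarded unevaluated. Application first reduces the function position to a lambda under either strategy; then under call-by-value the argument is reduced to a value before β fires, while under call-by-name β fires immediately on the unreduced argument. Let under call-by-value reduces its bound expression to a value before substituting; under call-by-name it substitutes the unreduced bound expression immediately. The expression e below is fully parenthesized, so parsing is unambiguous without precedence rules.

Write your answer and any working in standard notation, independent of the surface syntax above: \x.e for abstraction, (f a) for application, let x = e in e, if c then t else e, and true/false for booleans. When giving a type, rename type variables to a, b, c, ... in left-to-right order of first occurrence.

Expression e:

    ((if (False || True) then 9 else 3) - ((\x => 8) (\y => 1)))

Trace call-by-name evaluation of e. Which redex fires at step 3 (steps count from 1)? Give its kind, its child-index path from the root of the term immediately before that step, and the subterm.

Trace:
step 0: ((if (false || true) then 9 else 3) - ((\x.8) (\y.1)))
step 1: [delta@0.0] ((if true then 9 else 3) - ((\x.8) (\y.1)))
step 2: [if@0] (9 - ((\x.8) (\y.1)))
step 3: [beta@1] (9 - 8)

Answer: beta at 1 : ((\x.8) (\y.1))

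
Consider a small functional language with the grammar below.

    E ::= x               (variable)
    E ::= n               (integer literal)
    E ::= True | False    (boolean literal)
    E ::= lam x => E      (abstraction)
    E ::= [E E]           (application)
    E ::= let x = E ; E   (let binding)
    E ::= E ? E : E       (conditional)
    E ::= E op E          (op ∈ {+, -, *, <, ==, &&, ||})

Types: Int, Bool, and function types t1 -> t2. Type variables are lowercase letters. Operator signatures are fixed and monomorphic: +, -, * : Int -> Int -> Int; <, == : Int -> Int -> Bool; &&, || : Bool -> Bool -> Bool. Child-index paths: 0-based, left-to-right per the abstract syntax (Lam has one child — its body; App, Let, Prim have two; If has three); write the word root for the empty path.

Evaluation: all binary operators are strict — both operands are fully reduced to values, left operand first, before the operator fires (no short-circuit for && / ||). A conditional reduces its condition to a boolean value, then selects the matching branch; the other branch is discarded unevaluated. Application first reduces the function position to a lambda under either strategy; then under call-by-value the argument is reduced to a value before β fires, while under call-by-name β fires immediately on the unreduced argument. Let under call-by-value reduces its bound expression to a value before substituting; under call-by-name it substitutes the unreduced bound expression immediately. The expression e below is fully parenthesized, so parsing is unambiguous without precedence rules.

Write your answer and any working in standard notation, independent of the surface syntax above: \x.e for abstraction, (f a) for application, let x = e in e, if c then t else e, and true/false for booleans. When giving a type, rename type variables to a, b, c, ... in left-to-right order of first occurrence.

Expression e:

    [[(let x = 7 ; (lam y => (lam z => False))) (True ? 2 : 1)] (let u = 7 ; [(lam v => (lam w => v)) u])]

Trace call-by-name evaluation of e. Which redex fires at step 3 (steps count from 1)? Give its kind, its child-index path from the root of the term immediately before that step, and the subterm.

Answer: beta at root : ((\z.false) (let u = 7 in ((\v.(\w.v)) u)))

Working:
step 0: (((let x = 7 in (\y.(\z.false))) (if true then 2 else 1)) (let u = 7 in ((\v.(\w.v)) u)))
step 1: [let@0.0] (((\y.(\z.false)) (if true then 2 else 1)) (let u = 7 in ((\v.(\w.v)) u)))
step 2: [beta@0] ((\z.false) (let u = 7 in ((\v.(\w.v)) u)))
step 3: [beta@root] false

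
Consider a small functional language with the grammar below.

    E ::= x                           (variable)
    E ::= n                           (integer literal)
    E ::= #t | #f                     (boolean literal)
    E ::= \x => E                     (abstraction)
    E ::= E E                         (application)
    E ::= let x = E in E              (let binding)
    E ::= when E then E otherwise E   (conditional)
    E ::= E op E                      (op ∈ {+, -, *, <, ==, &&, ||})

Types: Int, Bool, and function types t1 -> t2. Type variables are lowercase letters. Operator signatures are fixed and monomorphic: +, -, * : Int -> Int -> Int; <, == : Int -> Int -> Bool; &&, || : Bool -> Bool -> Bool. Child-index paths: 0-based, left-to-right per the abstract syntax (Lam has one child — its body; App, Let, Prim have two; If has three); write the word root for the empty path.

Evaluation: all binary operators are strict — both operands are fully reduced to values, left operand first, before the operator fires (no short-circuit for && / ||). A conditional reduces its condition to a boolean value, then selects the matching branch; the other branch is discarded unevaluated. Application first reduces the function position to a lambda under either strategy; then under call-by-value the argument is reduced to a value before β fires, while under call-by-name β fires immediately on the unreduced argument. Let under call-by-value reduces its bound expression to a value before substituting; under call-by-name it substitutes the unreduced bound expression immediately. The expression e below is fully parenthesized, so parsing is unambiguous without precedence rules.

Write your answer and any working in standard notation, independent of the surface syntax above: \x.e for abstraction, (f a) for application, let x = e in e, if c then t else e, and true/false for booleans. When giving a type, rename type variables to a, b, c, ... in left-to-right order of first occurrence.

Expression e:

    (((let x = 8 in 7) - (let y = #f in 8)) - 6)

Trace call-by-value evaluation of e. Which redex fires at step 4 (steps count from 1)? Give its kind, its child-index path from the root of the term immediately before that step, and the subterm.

Answer: delta at root : (-1 - 6)

Trace:
step 0: (((let x = 8 in 7) - (let y = false in 8)) - 6)
step 1: [let@0.0] ((7 - (let y = false in 8)) - 6)
step 2: [let@0.1] ((7 - 8) - 6)
step 3: [delta@0] (-1 - 6)
step 4: [delta@root] -7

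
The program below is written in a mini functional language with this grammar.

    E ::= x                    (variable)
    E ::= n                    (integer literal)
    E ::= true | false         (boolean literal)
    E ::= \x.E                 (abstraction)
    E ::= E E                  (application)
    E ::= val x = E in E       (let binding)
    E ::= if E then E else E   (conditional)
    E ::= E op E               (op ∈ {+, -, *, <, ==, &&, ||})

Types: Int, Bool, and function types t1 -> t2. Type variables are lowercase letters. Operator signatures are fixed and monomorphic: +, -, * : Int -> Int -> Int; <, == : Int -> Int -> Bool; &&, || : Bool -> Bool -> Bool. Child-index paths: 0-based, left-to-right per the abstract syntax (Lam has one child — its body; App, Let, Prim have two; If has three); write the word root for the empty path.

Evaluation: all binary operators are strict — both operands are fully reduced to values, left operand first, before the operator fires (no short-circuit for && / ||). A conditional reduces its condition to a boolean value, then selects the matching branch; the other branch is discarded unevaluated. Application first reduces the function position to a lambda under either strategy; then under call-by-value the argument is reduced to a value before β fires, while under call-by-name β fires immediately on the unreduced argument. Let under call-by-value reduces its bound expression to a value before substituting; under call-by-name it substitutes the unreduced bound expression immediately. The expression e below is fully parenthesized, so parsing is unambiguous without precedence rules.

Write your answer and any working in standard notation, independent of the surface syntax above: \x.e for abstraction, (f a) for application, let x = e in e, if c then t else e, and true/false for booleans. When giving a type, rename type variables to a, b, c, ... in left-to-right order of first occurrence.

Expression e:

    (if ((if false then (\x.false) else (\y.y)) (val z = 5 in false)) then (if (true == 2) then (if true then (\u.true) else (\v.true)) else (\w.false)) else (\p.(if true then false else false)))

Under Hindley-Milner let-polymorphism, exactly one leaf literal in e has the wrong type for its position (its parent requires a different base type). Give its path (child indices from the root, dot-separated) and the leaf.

Derivation:
  unify Bool ~ Bool
\x._ : a -> Bool
y : b
\y._ : b -> b
  unify a -> Bool ~ b -> b
  unify a ~ b
  unify Bool ~ b
let z : Int
  unify Bool -> Bool ~ Bool -> c
  unify Bool ~ Bool
  unify Bool ~ c
_ _ : Bool
  unify Bool ~ Bool
  unify Bool ~ Int
  FAIL: mismatch Bool ~ Int

Answer: 1.0.0 : true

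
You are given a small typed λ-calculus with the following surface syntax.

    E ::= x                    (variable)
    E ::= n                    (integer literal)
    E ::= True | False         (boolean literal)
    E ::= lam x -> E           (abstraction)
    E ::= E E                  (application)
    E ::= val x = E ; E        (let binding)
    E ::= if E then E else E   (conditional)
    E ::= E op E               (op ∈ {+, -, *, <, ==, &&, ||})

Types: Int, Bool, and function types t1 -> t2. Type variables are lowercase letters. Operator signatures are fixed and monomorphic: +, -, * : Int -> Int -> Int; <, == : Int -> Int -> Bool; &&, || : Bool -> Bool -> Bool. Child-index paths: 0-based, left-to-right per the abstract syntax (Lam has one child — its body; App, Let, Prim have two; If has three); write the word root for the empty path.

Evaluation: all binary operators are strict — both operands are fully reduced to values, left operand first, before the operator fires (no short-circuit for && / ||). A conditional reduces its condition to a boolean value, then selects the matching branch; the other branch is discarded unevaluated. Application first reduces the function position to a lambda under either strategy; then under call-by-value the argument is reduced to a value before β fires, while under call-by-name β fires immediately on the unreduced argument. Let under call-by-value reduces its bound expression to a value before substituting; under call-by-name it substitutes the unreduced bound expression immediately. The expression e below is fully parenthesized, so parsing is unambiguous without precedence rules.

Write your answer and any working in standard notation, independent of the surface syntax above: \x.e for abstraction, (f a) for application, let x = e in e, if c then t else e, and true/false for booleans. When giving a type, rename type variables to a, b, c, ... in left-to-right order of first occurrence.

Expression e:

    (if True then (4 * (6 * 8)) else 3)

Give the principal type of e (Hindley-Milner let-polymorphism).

Answer: Int

Working:
  unify Bool ~ Bool
  unify Int ~ Int
  unify Int ~ Int
  unify Int ~ Int
  unify Int ~ Int
  unify Int ~ Int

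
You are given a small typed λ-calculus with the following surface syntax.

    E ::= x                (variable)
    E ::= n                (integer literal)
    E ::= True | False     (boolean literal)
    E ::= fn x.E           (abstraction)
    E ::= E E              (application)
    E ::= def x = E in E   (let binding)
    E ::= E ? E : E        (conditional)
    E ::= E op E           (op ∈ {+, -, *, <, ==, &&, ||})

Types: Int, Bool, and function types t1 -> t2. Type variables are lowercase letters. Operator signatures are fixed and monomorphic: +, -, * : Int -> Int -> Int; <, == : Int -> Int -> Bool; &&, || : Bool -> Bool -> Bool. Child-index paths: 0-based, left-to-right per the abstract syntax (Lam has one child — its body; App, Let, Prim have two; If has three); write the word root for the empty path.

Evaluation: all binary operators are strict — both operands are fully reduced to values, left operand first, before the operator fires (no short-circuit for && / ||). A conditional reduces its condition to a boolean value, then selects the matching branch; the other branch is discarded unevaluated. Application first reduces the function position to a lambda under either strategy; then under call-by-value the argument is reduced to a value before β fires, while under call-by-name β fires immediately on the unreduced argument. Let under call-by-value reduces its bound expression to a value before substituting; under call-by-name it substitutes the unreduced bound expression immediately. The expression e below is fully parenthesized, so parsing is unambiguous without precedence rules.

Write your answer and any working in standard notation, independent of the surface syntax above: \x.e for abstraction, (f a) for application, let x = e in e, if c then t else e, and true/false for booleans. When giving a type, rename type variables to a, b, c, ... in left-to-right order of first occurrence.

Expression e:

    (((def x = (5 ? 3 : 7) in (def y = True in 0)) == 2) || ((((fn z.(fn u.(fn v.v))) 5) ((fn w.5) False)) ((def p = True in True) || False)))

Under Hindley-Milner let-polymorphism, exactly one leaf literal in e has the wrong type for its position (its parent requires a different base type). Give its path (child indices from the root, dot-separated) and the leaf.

Working:
  unify Int ~ Bool
  FAIL: mismatch Int ~ Bool

Answer: 0.0.0.0 : 5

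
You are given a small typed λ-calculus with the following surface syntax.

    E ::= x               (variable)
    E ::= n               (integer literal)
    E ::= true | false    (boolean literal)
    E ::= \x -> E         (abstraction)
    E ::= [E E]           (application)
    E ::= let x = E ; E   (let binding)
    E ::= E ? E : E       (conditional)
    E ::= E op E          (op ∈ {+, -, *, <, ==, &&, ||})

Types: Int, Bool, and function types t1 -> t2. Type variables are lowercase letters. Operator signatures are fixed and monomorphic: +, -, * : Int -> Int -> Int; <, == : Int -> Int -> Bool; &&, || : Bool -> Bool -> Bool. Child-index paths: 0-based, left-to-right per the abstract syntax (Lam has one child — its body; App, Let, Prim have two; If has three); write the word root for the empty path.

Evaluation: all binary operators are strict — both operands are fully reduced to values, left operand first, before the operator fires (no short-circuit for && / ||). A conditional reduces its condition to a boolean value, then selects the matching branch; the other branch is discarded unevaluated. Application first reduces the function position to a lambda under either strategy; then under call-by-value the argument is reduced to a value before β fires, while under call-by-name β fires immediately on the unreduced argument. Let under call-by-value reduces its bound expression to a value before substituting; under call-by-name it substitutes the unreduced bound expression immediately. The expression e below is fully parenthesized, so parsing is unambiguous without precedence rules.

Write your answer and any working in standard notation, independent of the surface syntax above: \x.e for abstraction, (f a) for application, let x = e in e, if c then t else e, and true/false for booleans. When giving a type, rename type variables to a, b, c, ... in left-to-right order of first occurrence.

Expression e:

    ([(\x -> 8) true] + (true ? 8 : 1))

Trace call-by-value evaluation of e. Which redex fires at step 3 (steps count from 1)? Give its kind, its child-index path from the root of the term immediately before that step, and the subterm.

Answer: delta at root : (8 + 8)

Trace:
step 0: (((\x.8) true) + (if true then 8 else 1))
step 1: [beta@0] (8 + (if true then 8 else 1))
step 2: [if@1] (8 + 8)
step 3: [delta@root] 16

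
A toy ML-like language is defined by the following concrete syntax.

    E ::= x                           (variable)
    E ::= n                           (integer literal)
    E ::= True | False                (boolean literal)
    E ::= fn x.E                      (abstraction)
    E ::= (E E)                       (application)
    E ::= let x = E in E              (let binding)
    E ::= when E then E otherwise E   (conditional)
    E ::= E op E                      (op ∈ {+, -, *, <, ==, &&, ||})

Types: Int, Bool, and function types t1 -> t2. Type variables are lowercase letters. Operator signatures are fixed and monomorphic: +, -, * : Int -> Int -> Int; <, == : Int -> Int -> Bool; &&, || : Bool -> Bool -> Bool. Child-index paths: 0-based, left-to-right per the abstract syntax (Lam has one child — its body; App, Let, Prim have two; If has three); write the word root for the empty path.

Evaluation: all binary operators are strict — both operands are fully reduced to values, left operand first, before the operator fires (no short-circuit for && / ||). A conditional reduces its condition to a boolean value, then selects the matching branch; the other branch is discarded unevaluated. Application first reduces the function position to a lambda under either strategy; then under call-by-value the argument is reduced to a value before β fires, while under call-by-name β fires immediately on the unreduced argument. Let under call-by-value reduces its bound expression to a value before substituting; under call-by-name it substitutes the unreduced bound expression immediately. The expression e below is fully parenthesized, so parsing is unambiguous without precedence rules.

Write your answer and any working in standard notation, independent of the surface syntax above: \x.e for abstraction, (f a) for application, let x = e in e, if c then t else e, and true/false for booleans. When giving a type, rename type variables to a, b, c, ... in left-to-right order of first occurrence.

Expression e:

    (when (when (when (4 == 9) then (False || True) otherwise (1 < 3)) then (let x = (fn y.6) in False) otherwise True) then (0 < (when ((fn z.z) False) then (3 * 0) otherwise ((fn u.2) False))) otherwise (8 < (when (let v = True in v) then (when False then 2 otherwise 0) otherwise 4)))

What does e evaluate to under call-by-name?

Trace:
step 0: (if (if (if (4 == 9) then (false || true) else (1 < 3)) then (let x = (\y.6) in false) else true) then (0 < (if ((\z.z) false) then (3 * 0) else ((\u.2) false))) else (8 < (if (let v = true in v) then (if false then 2 else 0) else 4)))
step 1: [delta@0.0.0] (if (if (if false then (false || true) else (1 < 3)) then (let x = (\y.6) in false) else true) then (0 < (if ((\z.z) false) then (3 * 0) else ((\u.2) false))) else (8 < (if (let v = true in v) then (if false then 2 else 0) else 4)))
step 2: [if@0.0] (if (if (1 < 3) then (let x = (\y.6) in false) else true) then (0 < (if ((\z.z) false) then (3 * 0) else ((\u.2) false))) else (8 < (if (let v = true in v) then (if false then 2 else 0) else 4)))
step 3: [delta@0.0] (if (if true then (let x = (\y.6) in false) else true) then (0 < (if ((\z.z) false) then (3 * 0) else ((\u.2) false))) else (8 < (if (let v = true in v) then (if false then 2 else 0) else 4)))
step 4: [if@0] (if (let x = (\y.6) in false) then (0 < (if ((\z.z) false) then (3 * 0) else ((\u.2) false))) else (8 < (if (let v = true in v) then (if false then 2 else 0) else 4)))
step 5: [let@0] (if false then (0 < (if ((\z.z) false) then (3 * 0) else ((\u.2) false))) else (8 < (if (let v = true in v) then (if false then 2 else 0) else 4)))
step 6: [if@root] (8 < (if (let v = true in v) then (if false then 2 else 0) else 4))
step 7: [let@1.0] (8 < (if true then (if false then 2 else 0) else 4))
step 8: [if@1] (8 < (if false then 2 else 0))
step 9: [if@1] (8 < 0)
step 10: [delta@root] false

Answer: false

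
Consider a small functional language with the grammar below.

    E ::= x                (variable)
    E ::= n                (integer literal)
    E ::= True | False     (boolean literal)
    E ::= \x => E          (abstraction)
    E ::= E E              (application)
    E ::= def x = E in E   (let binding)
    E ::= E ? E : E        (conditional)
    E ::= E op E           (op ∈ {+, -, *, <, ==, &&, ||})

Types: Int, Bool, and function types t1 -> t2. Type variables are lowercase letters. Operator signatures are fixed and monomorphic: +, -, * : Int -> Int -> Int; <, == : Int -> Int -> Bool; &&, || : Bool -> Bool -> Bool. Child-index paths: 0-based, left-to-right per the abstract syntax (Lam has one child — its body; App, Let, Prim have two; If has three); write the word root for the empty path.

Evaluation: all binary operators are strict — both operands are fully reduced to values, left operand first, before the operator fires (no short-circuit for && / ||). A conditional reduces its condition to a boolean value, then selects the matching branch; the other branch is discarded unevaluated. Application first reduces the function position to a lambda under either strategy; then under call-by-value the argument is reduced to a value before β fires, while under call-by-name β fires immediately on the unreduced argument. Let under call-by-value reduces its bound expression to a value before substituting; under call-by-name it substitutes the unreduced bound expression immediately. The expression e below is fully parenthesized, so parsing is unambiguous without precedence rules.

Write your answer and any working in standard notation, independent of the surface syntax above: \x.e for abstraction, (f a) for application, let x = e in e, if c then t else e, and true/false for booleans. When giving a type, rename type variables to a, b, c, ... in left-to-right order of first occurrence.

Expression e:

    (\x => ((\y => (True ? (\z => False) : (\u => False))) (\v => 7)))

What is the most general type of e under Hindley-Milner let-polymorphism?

Answer: a -> b -> Bool

Working:
  unify Bool ~ Bool
\z._ : c -> Bool
\u._ : d -> Bool
  unify c -> Bool ~ d -> Bool
  unify c ~ d
  unify Bool ~ Bool
\y._ : b -> d -> Bool
\v._ : e -> Int
  unify b -> d -> Bool ~ (e -> Int) -> f
  unify b ~ e -> Int
  unify d -> Bool ~ f
_ _ : d -> Bool
\x._ : a -> d -> Bool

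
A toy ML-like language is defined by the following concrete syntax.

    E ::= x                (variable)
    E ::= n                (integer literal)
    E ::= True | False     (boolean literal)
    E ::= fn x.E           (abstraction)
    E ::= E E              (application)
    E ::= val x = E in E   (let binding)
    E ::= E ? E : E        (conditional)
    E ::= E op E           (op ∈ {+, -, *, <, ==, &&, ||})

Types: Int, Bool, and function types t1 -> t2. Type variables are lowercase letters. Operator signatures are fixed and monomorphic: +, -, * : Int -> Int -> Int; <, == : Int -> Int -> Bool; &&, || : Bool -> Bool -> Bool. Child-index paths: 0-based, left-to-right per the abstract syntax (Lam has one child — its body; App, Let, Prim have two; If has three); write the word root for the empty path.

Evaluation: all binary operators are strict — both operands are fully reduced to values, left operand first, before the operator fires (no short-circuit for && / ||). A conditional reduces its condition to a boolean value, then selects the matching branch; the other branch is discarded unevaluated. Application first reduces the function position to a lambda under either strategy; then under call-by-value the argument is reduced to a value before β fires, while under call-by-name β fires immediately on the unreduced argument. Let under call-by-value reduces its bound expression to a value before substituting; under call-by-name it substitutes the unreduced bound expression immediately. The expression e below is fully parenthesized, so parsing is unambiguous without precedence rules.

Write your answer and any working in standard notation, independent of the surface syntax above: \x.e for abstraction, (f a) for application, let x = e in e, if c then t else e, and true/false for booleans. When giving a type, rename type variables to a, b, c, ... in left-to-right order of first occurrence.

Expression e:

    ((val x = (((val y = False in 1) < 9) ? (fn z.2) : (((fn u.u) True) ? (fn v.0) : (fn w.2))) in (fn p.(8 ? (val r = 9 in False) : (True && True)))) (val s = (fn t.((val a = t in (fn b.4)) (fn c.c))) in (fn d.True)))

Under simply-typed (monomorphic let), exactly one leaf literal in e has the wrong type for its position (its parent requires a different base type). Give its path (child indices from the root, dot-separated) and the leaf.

Answer: 0.1.0.0 : 8

Trace:
let y : Bool
  unify Int ~ Int
  unify Int ~ Int
  unify Bool ~ Bool
\z._ : a -> Int
u : b
\u._ : b -> b
  unify b -> b ~ Bool -> c
  unify b ~ Bool
  unify Bool ~ c
_ _ : Bool
  unify Bool ~ Bool
\v._ : d -> Int
\w._ : e -> Int
  unify d -> Int ~ e -> Int
  unify d ~ e
  unify Int ~ Int
  unify a -> Int ~ e -> Int
  unify a ~ e
  unify Int ~ Int
let x : e -> Int
  unify Int ~ Bool
  FAIL: mismatch Int ~ Bool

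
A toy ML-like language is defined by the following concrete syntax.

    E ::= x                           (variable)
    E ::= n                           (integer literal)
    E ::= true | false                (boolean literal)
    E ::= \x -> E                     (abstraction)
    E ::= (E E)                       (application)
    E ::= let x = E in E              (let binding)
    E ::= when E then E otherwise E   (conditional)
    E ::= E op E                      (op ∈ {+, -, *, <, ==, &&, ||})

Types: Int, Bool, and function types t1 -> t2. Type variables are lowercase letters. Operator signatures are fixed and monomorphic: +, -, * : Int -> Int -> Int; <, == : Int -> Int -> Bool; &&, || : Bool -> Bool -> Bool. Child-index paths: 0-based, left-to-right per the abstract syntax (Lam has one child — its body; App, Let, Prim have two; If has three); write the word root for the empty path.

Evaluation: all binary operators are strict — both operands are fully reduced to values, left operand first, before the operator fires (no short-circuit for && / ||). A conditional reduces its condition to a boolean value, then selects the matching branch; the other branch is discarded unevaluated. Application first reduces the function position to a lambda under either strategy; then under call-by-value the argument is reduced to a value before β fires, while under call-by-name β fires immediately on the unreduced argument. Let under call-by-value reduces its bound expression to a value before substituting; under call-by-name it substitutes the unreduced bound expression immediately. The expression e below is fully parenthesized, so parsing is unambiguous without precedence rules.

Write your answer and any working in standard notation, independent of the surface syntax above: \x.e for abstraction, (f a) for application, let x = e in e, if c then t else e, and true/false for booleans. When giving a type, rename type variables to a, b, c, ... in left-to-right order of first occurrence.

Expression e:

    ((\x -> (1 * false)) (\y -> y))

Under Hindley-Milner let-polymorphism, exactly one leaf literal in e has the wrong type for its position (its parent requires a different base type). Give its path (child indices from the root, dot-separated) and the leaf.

Answer: 0.0.1 : false

Working:
  unify Int ~ Int
  unify Bool ~ Int
  FAIL: mismatch Bool ~ Int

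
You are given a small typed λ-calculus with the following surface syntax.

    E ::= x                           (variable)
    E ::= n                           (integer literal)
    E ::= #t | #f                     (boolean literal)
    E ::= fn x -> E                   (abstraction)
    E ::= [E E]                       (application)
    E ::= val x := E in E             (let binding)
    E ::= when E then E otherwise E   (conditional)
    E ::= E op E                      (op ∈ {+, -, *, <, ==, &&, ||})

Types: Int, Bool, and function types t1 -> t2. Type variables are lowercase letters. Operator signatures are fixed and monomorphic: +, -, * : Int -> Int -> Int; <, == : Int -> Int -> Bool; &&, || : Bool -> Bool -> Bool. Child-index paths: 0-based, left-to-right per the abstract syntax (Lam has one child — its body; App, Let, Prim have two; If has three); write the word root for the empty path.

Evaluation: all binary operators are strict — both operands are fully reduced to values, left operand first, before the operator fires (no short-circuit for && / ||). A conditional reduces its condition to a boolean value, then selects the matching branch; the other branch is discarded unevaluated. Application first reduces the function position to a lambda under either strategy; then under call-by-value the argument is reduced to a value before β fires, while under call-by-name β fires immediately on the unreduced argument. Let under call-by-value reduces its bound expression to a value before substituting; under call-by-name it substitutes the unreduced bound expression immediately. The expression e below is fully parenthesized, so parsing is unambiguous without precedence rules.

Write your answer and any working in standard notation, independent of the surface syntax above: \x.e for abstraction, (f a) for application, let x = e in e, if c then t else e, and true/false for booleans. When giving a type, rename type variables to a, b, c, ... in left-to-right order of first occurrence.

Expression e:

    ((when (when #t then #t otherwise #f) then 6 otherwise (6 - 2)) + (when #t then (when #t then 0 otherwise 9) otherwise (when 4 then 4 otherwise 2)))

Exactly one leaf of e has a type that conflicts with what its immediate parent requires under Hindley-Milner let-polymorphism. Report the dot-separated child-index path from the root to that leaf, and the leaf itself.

Working:
  unify Bool ~ Bool
  unify Bool ~ Bool
  unify Bool ~ Bool
  unify Int ~ Int
  unify Int ~ Int
  unify Int ~ Int
  unify Int ~ Int
  unify Bool ~ Bool
  unify Bool ~ Bool
  unify Int ~ Int
  unify Int ~ Bool
  FAIL: mismatch Int ~ Bool

Answer: 1.2.0 : 4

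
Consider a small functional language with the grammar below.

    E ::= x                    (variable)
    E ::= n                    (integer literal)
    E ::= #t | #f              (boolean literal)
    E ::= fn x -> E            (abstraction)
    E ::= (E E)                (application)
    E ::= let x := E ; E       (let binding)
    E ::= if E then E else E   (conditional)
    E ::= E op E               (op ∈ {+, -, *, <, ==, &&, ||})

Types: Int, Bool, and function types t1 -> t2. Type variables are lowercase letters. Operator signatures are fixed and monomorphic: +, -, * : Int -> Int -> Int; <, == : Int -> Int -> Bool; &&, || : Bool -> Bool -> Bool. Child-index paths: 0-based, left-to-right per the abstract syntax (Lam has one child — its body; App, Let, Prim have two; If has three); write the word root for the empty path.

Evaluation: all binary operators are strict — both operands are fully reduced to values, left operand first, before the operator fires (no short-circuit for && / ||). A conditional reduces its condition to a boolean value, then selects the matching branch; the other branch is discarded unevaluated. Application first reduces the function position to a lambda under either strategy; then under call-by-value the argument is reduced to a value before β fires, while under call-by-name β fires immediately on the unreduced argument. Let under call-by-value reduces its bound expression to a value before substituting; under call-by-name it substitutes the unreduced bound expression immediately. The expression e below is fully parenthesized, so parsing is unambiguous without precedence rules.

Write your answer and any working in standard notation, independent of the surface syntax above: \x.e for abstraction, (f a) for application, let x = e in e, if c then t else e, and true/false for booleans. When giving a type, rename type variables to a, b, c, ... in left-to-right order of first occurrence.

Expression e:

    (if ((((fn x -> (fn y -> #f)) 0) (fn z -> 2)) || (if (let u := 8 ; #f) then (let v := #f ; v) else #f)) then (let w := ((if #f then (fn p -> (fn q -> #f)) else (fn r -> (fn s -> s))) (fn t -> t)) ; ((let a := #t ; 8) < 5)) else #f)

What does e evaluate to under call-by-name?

Answer: false

Derivation:
step 0: (if ((((\x.(\y.false)) 0) (\z.2)) || (if (let u = 8 in false) then (let v = false in v) else false)) then (let w = ((if false then (\p.(\q.false)) else (\r.(\s.s))) (\t.t)) in ((let a = true in 8) < 5)) else false)
step 1: [beta@0.0.0] (if (((\y.false) (\z.2)) || (if (let u = 8 in false) then (let v = false in v) else false)) then (let w = ((if false then (\p.(\q.false)) else (\r.(\s.s))) (\t.t)) in ((let a = true in 8) < 5)) else false)
step 2: [beta@0.0] (if (false || (if (let u = 8 in false) then (let v = false in v) else false)) then (let w = ((if false then (\p.(\q.false)) else (\r.(\s.s))) (\t.t)) in ((let a = true in 8) < 5)) else false)
step 3: [let@0.1.0] (if (false || (if false then (let v = false in v) else false)) then (let w = ((if false then (\p.(\q.false)) else (\r.(\s.s))) (\t.t)) in ((let a = true in 8) < 5)) else false)
step 4: [if@0.1] (if (false || false) then (let w = ((if false then (\p.(\q.false)) else (\r.(\s.s))) (\t.t)) in ((let a = true in 8) < 5)) else false)
step 5: [delta@0] (if false then (let w = ((if false then (\p.(\q.false)) else (\r.(\s.s))) (\t.t)) in ((let a = true in 8) < 5)) else false)
step 6: [if@root] false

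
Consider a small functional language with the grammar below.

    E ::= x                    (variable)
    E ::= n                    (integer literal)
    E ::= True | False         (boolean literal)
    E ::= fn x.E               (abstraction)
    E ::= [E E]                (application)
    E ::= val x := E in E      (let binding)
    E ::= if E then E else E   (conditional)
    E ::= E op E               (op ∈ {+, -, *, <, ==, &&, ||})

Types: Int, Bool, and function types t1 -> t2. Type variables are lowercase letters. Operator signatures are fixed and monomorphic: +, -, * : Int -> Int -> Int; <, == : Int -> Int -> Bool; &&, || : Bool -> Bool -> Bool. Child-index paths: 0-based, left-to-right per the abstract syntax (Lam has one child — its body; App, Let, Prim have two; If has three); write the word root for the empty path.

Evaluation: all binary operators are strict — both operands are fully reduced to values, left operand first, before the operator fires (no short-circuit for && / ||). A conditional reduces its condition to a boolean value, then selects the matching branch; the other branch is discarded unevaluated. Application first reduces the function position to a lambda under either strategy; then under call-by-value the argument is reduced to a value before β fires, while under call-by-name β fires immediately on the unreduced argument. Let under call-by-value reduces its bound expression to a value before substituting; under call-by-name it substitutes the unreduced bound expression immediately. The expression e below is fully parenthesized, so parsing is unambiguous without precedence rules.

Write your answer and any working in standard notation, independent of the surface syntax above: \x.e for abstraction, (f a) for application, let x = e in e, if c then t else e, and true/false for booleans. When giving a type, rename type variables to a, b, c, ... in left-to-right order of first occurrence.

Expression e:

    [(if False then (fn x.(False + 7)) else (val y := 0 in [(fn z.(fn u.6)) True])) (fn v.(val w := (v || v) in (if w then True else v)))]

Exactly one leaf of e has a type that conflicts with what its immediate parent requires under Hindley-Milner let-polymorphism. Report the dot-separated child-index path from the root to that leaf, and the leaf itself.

Answer: 0.1.0.0 : false

Derivation:
  unify Bool ~ Bool
  unify Bool ~ Int
  FAIL: mismatch Bool ~ Int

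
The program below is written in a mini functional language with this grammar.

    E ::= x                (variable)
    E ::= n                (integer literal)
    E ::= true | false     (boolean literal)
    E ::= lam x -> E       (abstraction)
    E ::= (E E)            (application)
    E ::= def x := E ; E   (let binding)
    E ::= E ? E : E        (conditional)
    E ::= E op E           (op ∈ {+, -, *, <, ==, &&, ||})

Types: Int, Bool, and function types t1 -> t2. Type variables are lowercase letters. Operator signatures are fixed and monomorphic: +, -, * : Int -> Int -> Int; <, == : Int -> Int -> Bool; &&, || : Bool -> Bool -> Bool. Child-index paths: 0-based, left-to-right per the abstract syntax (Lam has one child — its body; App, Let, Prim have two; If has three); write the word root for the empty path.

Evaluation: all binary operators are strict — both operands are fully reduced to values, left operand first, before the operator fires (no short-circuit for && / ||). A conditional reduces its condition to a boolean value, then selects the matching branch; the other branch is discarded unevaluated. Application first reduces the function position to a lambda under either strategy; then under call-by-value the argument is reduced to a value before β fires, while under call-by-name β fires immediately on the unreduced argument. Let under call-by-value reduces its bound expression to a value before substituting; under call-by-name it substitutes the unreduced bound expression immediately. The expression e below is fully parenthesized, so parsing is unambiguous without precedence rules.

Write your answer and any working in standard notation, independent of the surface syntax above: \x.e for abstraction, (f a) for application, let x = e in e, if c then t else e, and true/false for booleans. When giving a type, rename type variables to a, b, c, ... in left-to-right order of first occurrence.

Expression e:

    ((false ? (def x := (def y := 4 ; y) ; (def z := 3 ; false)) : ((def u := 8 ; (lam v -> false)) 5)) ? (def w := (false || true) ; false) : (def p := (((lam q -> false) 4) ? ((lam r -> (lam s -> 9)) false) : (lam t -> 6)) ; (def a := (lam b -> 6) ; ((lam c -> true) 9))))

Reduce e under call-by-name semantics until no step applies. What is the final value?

Derivation:
step 0: (if (if false then (let x = (let y = 4 in y) in (let z = 3 in false)) else ((let u = 8 in (\v.false)) 5)) then (let w = (false || true) in false) else (let p = (if ((\q.false) 4) then ((\r.(\s.9)) false) else (\t.6)) in (let a = (\b.6) in ((\c.true) 9))))
step 1: [if@0] (if ((let u = 8 in (\v.false)) 5) then (let w = (false || true) in false) else (let p = (if ((\q.false) 4) then ((\r.(\s.9)) false) else (\t.6)) in (let a = (\b.6) in ((\c.true) 9))))
step 2: [let@0.0] (if ((\v.false) 5) then (let w = (false || true) in false) else (let p = (if ((\q.false) 4) then ((\r.(\s.9)) false) else (\t.6)) in (let a = (\b.6) in ((\c.true) 9))))
step 3: [beta@0] (if false then (let w = (false || true) in false) else (let p = (if ((\q.false) 4) then ((\r.(\s.9)) false) else (\t.6)) in (let a = (\b.6) in ((\c.true) 9))))
step 4: [if@root] (let p = (if ((\q.false) 4) then ((\r.(\s.9)) false) else (\t.6)) in (let a = (\b.6) in ((\c.true) 9)))
step 5: [let@root] (let a = (\b.6) in ((\c.true) 9))
step 6: [let@root] ((\c.true) 9)
step 7: [beta@root] true

Answer: true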